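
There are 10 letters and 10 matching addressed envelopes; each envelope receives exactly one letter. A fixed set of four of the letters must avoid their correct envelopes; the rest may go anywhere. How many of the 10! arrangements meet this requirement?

2399760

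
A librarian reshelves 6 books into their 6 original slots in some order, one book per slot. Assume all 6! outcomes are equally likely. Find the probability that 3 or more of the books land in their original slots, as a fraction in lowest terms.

7/90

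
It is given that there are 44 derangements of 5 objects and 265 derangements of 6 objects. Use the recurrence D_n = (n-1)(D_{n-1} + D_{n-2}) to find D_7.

1854

D_7 = (7-1)·(D_6 + D_5) = 6·(265 + 44) = 6·309 = 1854.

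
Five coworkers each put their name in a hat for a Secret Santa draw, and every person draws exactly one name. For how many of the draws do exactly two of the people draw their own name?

Choose which 2 of the 5 are fixed: C(5,2) = 10.
The other 3 form a derangement: !3 = 2.
Total: 10 × 2 = 20.

20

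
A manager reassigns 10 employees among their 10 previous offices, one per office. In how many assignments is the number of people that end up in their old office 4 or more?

68914

# with exactly i fixed is C(10,i)·!(10-i); sum over i=4..10:
  i=4: C(10,4)·!6 = 210·265 = 55650
  i=5: C(10,5)·!5 = 252·44 = 11088
  i=6: C(10,6)·!4 = 210·9 = 1890
  i=7: C(10,7)·!3 = 120·2 = 240
  i=8: C(10,8)·!2 = 45·1 = 45
  i=9: C(10,9)·!1 = 10·0 = 0
  i=10: C(10,10)·!0 = 1·1 = 1
Total = 68914.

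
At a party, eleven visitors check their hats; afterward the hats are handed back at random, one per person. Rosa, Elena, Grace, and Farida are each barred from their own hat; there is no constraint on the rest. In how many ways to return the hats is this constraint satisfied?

Let A_j be the event that the j-th constrained one is fixed. By inclusion-exclusion over the 4 events:
Σ_{j=0}^{4} (-1)^j C(4,j)(11-j)!
= C(4,0)·11! - C(4,1)·10! + C(4,2)·9! - C(4,3)·8! + C(4,4)·7!
= 39916800 - 14515200 + 2177280 - 161280 + 5040
= 27422640

27422640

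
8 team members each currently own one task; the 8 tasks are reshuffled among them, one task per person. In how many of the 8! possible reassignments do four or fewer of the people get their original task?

40179

# with exactly i fixed is C(8,i)·!(8-i); sum over i=0..4:
  i=0: C(8,0)·!8 = 1·14833 = 14833
  i=1: C(8,1)·!7 = 8·1854 = 14832
  i=2: C(8,2)·!6 = 28·265 = 7420
  i=3: C(8,3)·!5 = 56·44 = 2464
  i=4: C(8,4)·!4 = 70·9 = 630
Total = 40179.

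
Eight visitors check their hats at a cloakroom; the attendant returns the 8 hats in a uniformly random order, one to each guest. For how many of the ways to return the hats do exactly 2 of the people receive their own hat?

7420

Pick the 2 fixed positions: C(8,2) = 28 ways.
The remaining 6 must be deranged: !6 = 265.
Total: 28 × 265 = 7420.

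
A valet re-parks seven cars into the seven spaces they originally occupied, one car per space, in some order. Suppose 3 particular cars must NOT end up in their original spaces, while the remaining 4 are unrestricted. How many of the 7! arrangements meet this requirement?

3216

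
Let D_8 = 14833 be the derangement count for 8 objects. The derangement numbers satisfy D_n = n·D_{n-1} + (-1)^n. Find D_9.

D_9 = 9·14833 - 1 = 133496.

133496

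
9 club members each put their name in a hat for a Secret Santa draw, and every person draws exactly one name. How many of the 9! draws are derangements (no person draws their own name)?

133496

The subfactorial !9 = [9!/e] (nearest integer).
9! = 362880, and 362880/e ≈ 133496.09, so !9 = 133496.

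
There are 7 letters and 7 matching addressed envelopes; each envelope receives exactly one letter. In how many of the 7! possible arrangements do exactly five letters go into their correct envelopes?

21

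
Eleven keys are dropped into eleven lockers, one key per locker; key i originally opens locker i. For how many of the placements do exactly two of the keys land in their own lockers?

7342280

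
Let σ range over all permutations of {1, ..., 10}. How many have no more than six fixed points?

3628514

Sum C(10,i)·!(10-i) for i = 0..6:
  i=0: C(10,0)·!10 = 1·1334961 = 1334961
  i=1: C(10,1)·!9 = 10·133496 = 1334960
  i=2: C(10,2)·!8 = 45·14833 = 667485
  i=3: C(10,3)·!7 = 120·1854 = 222480
  i=4: C(10,4)·!6 = 210·265 = 55650
  i=5: C(10,5)·!5 = 252·44 = 11088
  i=6: C(10,6)·!4 = 210·9 = 1890
Total = 3628514.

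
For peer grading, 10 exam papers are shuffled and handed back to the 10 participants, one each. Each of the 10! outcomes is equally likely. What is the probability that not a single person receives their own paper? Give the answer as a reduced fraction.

16481/44800

Favorable outcomes: !10 = 1334961.
Total outcomes: 10! = 3628800.
Probability = 1334961/3628800 = 16481/44800.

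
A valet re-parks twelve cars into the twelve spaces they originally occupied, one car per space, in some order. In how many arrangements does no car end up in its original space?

176214841

The number of derangements of 12 is !12 = Σ_{k=0}^{12} (-1)^k·12!/k!
= 12! - 12!/1! + 12!/2! - 12!/3! + 12!/4! - 12!/5! + 12!/6! - 12!/7! + 12!/8! - 12!/9! + 12!/10! - 12!/11! + 12!/12!
= 479001600 - 479001600 + 239500800 - 79833600 + 19958400 - 3991680 + 665280 - 95040 + 11880 - 1320 + 132 - 12 + 1
= 176214841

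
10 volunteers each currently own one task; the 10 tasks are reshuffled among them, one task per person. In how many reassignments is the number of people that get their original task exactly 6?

Pick the 6 fixed positions: C(10,6) = 210 ways.
The other 4 form a derangement: !4 = 9.
Total: 210 × 9 = 1890.

1890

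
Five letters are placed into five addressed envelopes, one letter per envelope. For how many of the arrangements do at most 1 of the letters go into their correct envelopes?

89

# with exactly i fixed is C(5,i)·!(5-i); sum over i=0..1:
  i=0: C(5,0)·!5 = 1·44 = 44
  i=1: C(5,1)·!4 = 5·9 = 45
Total = 89.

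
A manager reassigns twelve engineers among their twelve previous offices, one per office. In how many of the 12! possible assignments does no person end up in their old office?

176214841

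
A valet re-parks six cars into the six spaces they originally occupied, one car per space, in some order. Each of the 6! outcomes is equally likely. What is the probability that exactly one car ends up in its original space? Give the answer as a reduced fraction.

11/30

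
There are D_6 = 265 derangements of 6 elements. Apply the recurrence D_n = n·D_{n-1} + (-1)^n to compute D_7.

D_7 = 7·265 - 1 = 1854.

1854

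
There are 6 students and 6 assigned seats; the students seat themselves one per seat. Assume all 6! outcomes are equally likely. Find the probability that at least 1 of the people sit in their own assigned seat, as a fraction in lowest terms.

91/144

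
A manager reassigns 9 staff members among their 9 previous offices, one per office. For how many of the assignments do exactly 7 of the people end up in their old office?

36

Choose which 7 of the 9 are fixed: C(9,7) = 36.
The remaining 2 must be deranged: !2 = 1.
Total: 36 × 1 = 36.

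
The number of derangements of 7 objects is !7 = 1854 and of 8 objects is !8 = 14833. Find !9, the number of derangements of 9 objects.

133496

!9 = (9-1)·(!8 + !7) = 8·(14833 + 1854) = 8·16687 = 133496.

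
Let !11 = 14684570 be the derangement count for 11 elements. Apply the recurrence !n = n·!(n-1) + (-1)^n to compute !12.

!12 = 12·14684570 + 1 = 176214841.

176214841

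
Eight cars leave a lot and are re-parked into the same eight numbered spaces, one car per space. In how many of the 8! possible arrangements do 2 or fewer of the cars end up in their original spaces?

Sum C(8,i)·!(8-i) for i = 0..2:
  i=0: C(8,0)·!8 = 1·14833 = 14833
  i=1: C(8,1)·!7 = 8·1854 = 14832
  i=2: C(8,2)·!6 = 28·265 = 7420
Total = 37085.

37085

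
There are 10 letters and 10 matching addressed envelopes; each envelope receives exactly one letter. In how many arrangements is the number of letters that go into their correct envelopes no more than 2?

Sum C(10,i)·!(10-i) for i = 0..2:
  i=0: C(10,0)·!10 = 1·1334961 = 1334961
  i=1: C(10,1)·!9 = 10·133496 = 1334960
  i=2: C(10,2)·!8 = 45·14833 = 667485
Total = 3337406.

3337406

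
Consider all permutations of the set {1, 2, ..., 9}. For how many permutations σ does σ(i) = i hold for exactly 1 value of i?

Choose which one of the 9 is fixed: C(9,1) = 9.
The other 8 form a derangement: !8 = 14833.
Total: 9 × 14833 = 133497.

133497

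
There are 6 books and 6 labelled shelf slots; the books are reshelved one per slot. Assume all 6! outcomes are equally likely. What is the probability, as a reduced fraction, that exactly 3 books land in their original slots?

Favorable outcomes: C(6,3)·!3 = 20·2 = 40.
Total outcomes: 6! = 720.
Probability = 40/720 = 1/18.

1/18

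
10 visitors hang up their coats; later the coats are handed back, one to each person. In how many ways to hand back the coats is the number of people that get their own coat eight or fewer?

3628799

Sum C(10,i)·!(10-i) for i = 0..8:
  i=0: C(10,0)·!10 = 1·1334961 = 1334961
  i=1: C(10,1)·!9 = 10·133496 = 1334960
  i=2: C(10,2)·!8 = 45·14833 = 667485
  i=3: C(10,3)·!7 = 120·1854 = 222480
  i=4: C(10,4)·!6 = 210·265 = 55650
  i=5: C(10,5)·!5 = 252·44 = 11088
  i=6: C(10,6)·!4 = 210·9 = 1890
  i=7: C(10,7)·!3 = 120·2 = 240
  i=8: C(10,8)·!2 = 45·1 = 45
Total = 3628799.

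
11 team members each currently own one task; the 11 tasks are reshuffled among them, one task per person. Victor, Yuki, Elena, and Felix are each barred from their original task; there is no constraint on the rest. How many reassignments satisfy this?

Inclusion-exclusion on the 4 forbidden self-matches:
Σ_{j=0}^{4} (-1)^j C(4,j)(11-j)!
= C(4,0)·11! - C(4,1)·10! + C(4,2)·9! - C(4,3)·8! + C(4,4)·7!
= 39916800 - 14515200 + 2177280 - 161280 + 5040
= 27422640

27422640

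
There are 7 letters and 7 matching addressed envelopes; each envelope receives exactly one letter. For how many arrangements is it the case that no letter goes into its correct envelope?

The number of derangements of 7 is !7 = Σ_{k=0}^{7} (-1)^k·7!/k!
= 7! - 7!/1! + 7!/2! - 7!/3! + 7!/4! - 7!/5! + 7!/6! - 7!/7!
= 5040 - 5040 + 2520 - 840 + 210 - 42 + 7 - 1
= 1854

1854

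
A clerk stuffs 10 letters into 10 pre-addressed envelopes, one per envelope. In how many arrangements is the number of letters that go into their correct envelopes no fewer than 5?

# with exactly i fixed is C(10,i)·!(10-i); sum over i=5..10:
  i=5: C(10,5)·!5 = 252·44 = 11088
  i=6: C(10,6)·!4 = 210·9 = 1890
  i=7: C(10,7)·!3 = 120·2 = 240
  i=8: C(10,8)·!2 = 45·1 = 45
  i=9: C(10,9)·!1 = 10·0 = 0
  i=10: C(10,10)·!0 = 1·1 = 1
Total = 13264.

13264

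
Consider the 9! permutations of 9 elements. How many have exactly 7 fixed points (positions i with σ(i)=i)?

Choose which 7 of the 9 are fixed: C(9,7) = 36.
The other 2 form a derangement: !2 = 1.
Total: 36 × 1 = 36.

36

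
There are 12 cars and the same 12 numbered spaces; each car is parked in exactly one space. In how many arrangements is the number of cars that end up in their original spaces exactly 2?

88107426

Choose which 2 of the 12 are fixed: C(12,2) = 66.
The remaining 10 must be deranged: !10 = 1334961.
Total: 66 × 1334961 = 88107426.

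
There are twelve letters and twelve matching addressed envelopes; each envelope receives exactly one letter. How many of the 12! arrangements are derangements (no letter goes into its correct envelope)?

Recurrence: !12 = 12·!11 + (-1)^12.
!12 = 12·14684570 + 1 = 176214841

176214841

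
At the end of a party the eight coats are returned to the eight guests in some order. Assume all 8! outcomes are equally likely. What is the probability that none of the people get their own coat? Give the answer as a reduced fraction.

2119/5760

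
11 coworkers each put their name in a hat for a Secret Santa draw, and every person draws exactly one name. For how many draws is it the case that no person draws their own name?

!11 is the nearest integer to 11!/e.
11! = 39916800, and 39916800/e ≈ 14684570.08, so !11 = 14684570.

14684570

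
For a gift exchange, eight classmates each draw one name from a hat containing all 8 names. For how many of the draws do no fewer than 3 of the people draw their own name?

Sum C(8,i)·!(8-i) for i = 3..8:
  i=3: C(8,3)·!5 = 56·44 = 2464
  i=4: C(8,4)·!4 = 70·9 = 630
  i=5: C(8,5)·!3 = 56·2 = 112
  i=6: C(8,6)·!2 = 28·1 = 28
  i=7: C(8,7)·!1 = 8·0 = 0
  i=8: C(8,8)·!0 = 1·1 = 1
Total = 3235.

3235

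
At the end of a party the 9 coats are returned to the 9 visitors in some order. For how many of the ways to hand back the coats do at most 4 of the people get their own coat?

361541

# with exactly i fixed is C(9,i)·!(9-i); sum over i=0..4:
  i=0: C(9,0)·!9 = 1·133496 = 133496
  i=1: C(9,1)·!8 = 9·14833 = 133497
  i=2: C(9,2)·!7 = 36·1854 = 66744
  i=3: C(9,3)·!6 = 84·265 = 22260
  i=4: C(9,4)·!5 = 126·44 = 5544
Total = 361541.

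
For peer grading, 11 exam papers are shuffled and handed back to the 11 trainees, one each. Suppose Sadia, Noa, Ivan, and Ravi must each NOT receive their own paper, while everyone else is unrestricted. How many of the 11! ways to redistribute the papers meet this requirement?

27422640

Let A_j be the event that the j-th constrained one is fixed. By inclusion-exclusion over the 4 events:
Σ_{j=0}^{4} (-1)^j C(4,j)(11-j)!
= C(4,0)·11! - C(4,1)·10! + C(4,2)·9! - C(4,3)·8! + C(4,4)·7!
= 39916800 - 14515200 + 2177280 - 161280 + 5040
= 27422640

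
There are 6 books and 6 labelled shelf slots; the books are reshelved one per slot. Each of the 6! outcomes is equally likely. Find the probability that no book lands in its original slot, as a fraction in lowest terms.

53/144

Favorable outcomes: !6 = 265.
Total outcomes: 6! = 720.
Probability = 265/720 = 53/144.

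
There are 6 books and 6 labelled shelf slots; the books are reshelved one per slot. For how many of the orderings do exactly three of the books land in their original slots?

40

Choose which 3 of the 6 are fixed: C(6,3) = 20.
The other 3 form a derangement: !3 = 2.
Total: 20 × 2 = 40.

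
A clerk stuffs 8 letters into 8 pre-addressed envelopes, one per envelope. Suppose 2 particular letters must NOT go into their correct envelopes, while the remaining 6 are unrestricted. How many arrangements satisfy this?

30960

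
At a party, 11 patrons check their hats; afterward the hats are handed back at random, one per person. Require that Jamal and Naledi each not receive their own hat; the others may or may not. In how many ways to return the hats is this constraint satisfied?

33022080

Let A_j be the event that the j-th constrained one is fixed. By inclusion-exclusion over the 2 events:
Σ_{j=0}^{2} (-1)^j C(2,j)(11-j)!
= C(2,0)·11! - C(2,1)·10! + C(2,2)·9!
= 39916800 - 7257600 + 362880
= 33022080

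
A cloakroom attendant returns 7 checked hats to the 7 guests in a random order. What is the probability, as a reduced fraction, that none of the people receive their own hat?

Favorable outcomes: !7 = 1854.
Total outcomes: 7! = 5040.
Probability = 1854/5040 = 103/280.

103/280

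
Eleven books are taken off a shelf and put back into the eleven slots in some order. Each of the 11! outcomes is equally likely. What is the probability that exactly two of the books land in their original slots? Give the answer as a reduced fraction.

Favorable outcomes: C(11,2)·!9 = 55·133496 = 7342280.
Total outcomes: 11! = 39916800.
Probability = 7342280/39916800 = 16687/90720.

16687/90720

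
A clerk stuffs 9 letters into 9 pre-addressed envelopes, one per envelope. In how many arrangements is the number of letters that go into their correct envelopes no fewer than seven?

37

Sum C(9,i)·!(9-i) for i = 7..9:
  i=7: C(9,7)·!2 = 36·1 = 36
  i=8: C(9,8)·!1 = 9·0 = 0
  i=9: C(9,9)·!0 = 1·1 = 1
Total = 37.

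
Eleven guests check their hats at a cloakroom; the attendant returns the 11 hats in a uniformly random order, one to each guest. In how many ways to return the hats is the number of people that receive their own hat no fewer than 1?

25232230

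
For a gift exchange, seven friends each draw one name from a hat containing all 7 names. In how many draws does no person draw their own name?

The subfactorial !7 = [7!/e] (nearest integer).
7! = 5040, and 5040/e ≈ 1854.11, so !7 = 1854.

1854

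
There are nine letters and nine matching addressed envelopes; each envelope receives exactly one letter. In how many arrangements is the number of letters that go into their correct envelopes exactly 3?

22260

Choose which 3 of the 9 are fixed: C(9,3) = 84.
The remaining 6 must be deranged: !6 = 265.
Total: 84 × 265 = 22260.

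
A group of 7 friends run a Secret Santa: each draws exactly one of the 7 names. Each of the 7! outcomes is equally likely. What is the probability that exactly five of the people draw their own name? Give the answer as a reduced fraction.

1/240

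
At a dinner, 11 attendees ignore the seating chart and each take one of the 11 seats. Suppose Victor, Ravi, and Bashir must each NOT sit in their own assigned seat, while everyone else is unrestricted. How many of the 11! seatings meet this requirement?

30078720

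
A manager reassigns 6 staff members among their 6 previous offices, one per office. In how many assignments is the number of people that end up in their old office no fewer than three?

56

# with exactly i fixed is C(6,i)·!(6-i); sum over i=3..6:
  i=3: C(6,3)·!3 = 20·2 = 40
  i=4: C(6,4)·!2 = 15·1 = 15
  i=5: C(6,5)·!1 = 6·0 = 0
  i=6: C(6,6)·!0 = 1·1 = 1
Total = 56.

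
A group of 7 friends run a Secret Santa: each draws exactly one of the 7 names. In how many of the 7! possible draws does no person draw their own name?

1854

Recurrence: !7 = 7·!6 + (-1)^7.
!7 = 7·265 - 1 = 1854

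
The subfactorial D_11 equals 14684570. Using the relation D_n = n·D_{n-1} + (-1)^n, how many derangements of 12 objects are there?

176214841

D_12 = 12·14684570 + 1 = 176214841.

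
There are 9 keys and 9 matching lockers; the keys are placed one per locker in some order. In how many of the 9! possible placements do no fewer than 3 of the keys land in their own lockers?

29143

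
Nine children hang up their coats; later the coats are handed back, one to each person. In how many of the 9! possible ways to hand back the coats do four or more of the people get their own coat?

6883

Sum C(9,i)·!(9-i) for i = 4..9:
  i=4: C(9,4)·!5 = 126·44 = 5544
  i=5: C(9,5)·!4 = 126·9 = 1134
  i=6: C(9,6)·!3 = 84·2 = 168
  i=7: C(9,7)·!2 = 36·1 = 36
  i=8: C(9,8)·!1 = 9·0 = 0
  i=9: C(9,9)·!0 = 1·1 = 1
Total = 6883.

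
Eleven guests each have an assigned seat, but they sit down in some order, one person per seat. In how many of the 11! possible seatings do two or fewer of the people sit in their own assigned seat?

36711421

# with exactly i fixed is C(11,i)·!(11-i); sum over i=0..2:
  i=0: C(11,0)·!11 = 1·14684570 = 14684570
  i=1: C(11,1)·!10 = 11·1334961 = 14684571
  i=2: C(11,2)·!9 = 55·133496 = 7342280
Total = 36711421.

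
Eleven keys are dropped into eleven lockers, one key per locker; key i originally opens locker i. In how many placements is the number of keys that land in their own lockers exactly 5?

Pick the 5 fixed positions: C(11,5) = 462 ways.
The other 6 form a derangement: !6 = 265.
Total: 462 × 265 = 122430.

122430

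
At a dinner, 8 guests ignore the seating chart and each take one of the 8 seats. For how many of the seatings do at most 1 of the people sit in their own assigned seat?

29665

# with exactly i fixed is C(8,i)·!(8-i); sum over i=0..1:
  i=0: C(8,0)·!8 = 1·14833 = 14833
  i=1: C(8,1)·!7 = 8·1854 = 14832
Total = 29665.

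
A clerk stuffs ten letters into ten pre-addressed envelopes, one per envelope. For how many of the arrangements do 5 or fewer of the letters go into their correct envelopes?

3626624

# with exactly i fixed is C(10,i)·!(10-i); sum over i=0..5:
  i=0: C(10,0)·!10 = 1·1334961 = 1334961
  i=1: C(10,1)·!9 = 10·133496 = 1334960
  i=2: C(10,2)·!8 = 45·14833 = 667485
  i=3: C(10,3)·!7 = 120·1854 = 222480
  i=4: C(10,4)·!6 = 210·265 = 55650
  i=5: C(10,5)·!5 = 252·44 = 11088
Total = 3626624.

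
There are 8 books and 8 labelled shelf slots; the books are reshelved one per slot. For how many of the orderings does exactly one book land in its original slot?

14832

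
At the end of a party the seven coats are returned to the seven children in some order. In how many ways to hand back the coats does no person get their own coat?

1854

By inclusion-exclusion, !7 = Σ (-1)^k · 7!/k! for k=0..7
= 7! - 7!/1! + 7!/2! - 7!/3! + 7!/4! - 7!/5! + 7!/6! - 7!/7!
= 5040 - 5040 + 2520 - 840 + 210 - 42 + 7 - 1
= 1854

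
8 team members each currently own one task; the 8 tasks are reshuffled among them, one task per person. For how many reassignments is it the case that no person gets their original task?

14833

Use !n = (n-1)(!(n-1) + !(n-2)).
!8 = 7·(1854 + 265) = 7·2119 = 14833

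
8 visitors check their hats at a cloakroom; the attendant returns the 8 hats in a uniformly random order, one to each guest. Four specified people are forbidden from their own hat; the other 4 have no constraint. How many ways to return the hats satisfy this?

24024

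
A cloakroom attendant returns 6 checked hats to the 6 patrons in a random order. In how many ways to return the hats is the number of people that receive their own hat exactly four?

Pick the 4 fixed positions: C(6,4) = 15 ways.
The other 2 form a derangement: !2 = 1.
Total: 15 × 1 = 15.

15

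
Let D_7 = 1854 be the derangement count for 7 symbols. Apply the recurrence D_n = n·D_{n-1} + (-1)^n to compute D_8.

14833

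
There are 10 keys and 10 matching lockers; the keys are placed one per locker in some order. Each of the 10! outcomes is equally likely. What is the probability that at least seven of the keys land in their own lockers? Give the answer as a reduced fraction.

143/1814400

Favorable outcomes: Σ_{i≥7} C(10,i)·!(10-i) = 120·2 + 45·1 + 10·0 + 1·1 = 286.
Total outcomes: 10! = 3628800.
Probability = 286/3628800 = 143/1814400.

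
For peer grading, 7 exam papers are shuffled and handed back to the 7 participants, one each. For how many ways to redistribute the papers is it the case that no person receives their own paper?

1854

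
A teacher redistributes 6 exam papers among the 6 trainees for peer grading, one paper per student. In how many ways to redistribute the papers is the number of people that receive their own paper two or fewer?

Sum C(6,i)·!(6-i) for i = 0..2:
  i=0: C(6,0)·!6 = 1·265 = 265
  i=1: C(6,1)·!5 = 6·44 = 264
  i=2: C(6,2)·!4 = 15·9 = 135
Total = 664.

664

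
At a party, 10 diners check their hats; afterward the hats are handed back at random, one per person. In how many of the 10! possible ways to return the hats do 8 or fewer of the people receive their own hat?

Sum C(10,i)·!(10-i) for i = 0..8:
  i=0: C(10,0)·!10 = 1·1334961 = 1334961
  i=1: C(10,1)·!9 = 10·133496 = 1334960
  i=2: C(10,2)·!8 = 45·14833 = 667485
  i=3: C(10,3)·!7 = 120·1854 = 222480
  i=4: C(10,4)·!6 = 210·265 = 55650
  i=5: C(10,5)·!5 = 252·44 = 11088
  i=6: C(10,6)·!4 = 210·9 = 1890
  i=7: C(10,7)·!3 = 120·2 = 240
  i=8: C(10,8)·!2 = 45·1 = 45
Total = 3628799.

3628799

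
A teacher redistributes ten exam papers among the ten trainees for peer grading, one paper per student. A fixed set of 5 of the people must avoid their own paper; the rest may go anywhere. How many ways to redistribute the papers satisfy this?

Inclusion-exclusion on the 5 forbidden self-matches:
Σ_{j=0}^{5} (-1)^j C(5,j)(10-j)!
= C(5,0)·10! - C(5,1)·9! + C(5,2)·8! - C(5,3)·7! + C(5,4)·6! - C(5,5)·5!
= 3628800 - 1814400 + 403200 - 50400 + 3600 - 120
= 2170680

2170680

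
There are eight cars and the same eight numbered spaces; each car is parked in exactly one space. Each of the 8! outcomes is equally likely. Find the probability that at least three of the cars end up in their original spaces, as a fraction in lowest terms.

Favorable outcomes: Σ_{i≥3} C(8,i)·!(8-i) = 56·44 + 70·9 + 56·2 + 28·1 + 8·0 + 1·1 = 3235.
Total outcomes: 8! = 40320.
Probability = 3235/40320 = 647/8064.

647/8064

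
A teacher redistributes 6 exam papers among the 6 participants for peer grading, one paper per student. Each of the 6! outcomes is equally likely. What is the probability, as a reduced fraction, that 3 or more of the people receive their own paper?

Favorable outcomes: Σ_{i≥3} C(6,i)·!(6-i) = 20·2 + 15·1 + 6·0 + 1·1 = 56.
Total outcomes: 6! = 720.
Probability = 56/720 = 7/90.

7/90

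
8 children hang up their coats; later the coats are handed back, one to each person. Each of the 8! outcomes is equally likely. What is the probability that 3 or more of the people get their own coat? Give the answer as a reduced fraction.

Favorable outcomes: Σ_{i≥3} C(8,i)·!(8-i) = 56·44 + 70·9 + 56·2 + 28·1 + 8·0 + 1·1 = 3235.
Total outcomes: 8! = 40320.
Probability = 3235/40320 = 647/8064.

647/8064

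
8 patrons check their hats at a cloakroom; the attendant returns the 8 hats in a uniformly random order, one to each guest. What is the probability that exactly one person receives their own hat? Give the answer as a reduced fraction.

Favorable outcomes: C(8,1)·!7 = 8·1854 = 14832.
Total outcomes: 8! = 40320.
Probability = 14832/40320 = 103/280.

103/280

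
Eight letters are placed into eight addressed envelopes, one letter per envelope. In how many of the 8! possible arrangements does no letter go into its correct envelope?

14833

By inclusion-exclusion, !8 = Σ (-1)^k · 8!/k! for k=0..8
= 8! - 8!/1! + 8!/2! - 8!/3! + 8!/4! - 8!/5! + 8!/6! - 8!/7! + 8!/8!
= 40320 - 40320 + 20160 - 6720 + 1680 - 336 + 56 - 8 + 1
= 14833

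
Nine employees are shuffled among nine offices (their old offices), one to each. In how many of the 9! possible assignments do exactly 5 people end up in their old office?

Pick the 5 fixed positions: C(9,5) = 126 ways.
The remaining 4 must be deranged: !4 = 9.
Total: 126 × 9 = 1134.

1134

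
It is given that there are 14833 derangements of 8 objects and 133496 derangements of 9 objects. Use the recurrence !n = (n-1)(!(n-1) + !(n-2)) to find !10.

1334961

!10 = (10-1)·(!9 + !8) = 9·(133496 + 14833) = 9·148329 = 1334961.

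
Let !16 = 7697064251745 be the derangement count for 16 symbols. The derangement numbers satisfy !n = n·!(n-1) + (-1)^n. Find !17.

130850092279664

!17 = 17·7697064251745 - 1 = 130850092279664.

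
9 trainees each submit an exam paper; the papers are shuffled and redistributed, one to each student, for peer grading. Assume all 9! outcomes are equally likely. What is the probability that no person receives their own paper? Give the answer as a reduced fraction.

Favorable outcomes: !9 = 133496.
Total outcomes: 9! = 362880.
Probability = 133496/362880 = 16687/45360.

16687/45360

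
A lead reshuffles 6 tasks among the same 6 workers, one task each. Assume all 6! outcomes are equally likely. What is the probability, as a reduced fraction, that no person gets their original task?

Favorable outcomes: !6 = 265.
Total outcomes: 6! = 720.
Probability = 265/720 = 53/144.

53/144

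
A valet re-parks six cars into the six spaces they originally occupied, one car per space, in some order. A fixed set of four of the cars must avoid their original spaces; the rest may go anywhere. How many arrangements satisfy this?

Inclusion-exclusion on the 4 forbidden self-matches:
Σ_{j=0}^{4} (-1)^j C(4,j)(6-j)!
= C(4,0)·6! - C(4,1)·5! + C(4,2)·4! - C(4,3)·3! + C(4,4)·2!
= 720 - 480 + 144 - 24 + 2
= 362

362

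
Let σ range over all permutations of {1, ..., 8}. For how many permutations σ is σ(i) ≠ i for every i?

14833

By inclusion-exclusion, !8 = Σ (-1)^k · 8!/k! for k=0..8
= 8! - 8!/1! + 8!/2! - 8!/3! + 8!/4! - 8!/5! + 8!/6! - 8!/7! + 8!/8!
= 40320 - 40320 + 20160 - 6720 + 1680 - 336 + 56 - 8 + 1
= 14833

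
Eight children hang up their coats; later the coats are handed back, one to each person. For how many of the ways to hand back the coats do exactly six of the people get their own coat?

Pick the 6 fixed positions: C(8,6) = 28 ways.
The other 2 form a derangement: !2 = 1.
Total: 28 × 1 = 28.

28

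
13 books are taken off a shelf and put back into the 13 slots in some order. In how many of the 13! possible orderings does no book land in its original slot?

2290792932

Recurrence: !13 = 12·(!12 + !11).
!13 = 12·(176214841 + 14684570) = 12·190899411 = 2290792932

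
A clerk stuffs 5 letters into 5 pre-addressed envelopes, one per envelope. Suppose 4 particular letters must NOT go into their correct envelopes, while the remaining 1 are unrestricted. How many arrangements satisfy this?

Let A_j be the event that the j-th constrained one is fixed. By inclusion-exclusion over the 4 events:
Σ_{j=0}^{4} (-1)^j C(4,j)(5-j)!
= C(4,0)·5! - C(4,1)·4! + C(4,2)·3! - C(4,3)·2! + C(4,4)·1!
= 120 - 96 + 36 - 8 + 1
= 53

53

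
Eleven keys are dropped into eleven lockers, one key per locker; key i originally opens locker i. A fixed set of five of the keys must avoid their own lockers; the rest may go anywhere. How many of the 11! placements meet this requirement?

25022880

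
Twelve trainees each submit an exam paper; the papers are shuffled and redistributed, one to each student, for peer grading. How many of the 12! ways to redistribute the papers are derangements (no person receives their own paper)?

176214841

By inclusion-exclusion, !12 = Σ (-1)^k · 12!/k! for k=0..12
= 12! - 12!/1! + 12!/2! - 12!/3! + 12!/4! - 12!/5! + 12!/6! - 12!/7! + 12!/8! - 12!/9! + 12!/10! - 12!/11! + 12!/12!
= 479001600 - 479001600 + 239500800 - 79833600 + 19958400 - 3991680 + 665280 - 95040 + 11880 - 1320 + 132 - 12 + 1
= 176214841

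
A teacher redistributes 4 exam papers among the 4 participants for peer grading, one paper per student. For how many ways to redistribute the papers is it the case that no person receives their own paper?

!4 is the nearest integer to 4!/e.
4! = 24, and 24/e ≈ 8.83, so !4 = 9.

9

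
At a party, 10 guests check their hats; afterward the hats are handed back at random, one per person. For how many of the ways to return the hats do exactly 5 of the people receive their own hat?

11088

Pick the 5 fixed positions: C(10,5) = 252 ways.
The other 5 form a derangement: !5 = 44.
Total: 252 × 44 = 11088.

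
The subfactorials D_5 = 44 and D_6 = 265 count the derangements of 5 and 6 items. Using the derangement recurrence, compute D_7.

D_7 = (7-1)·(D_6 + D_5) = 6·(265 + 44) = 6·309 = 1854.

1854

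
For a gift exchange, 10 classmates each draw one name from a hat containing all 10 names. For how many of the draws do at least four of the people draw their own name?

Sum C(10,i)·!(10-i) for i = 4..10:
  i=4: C(10,4)·!6 = 210·265 = 55650
  i=5: C(10,5)·!5 = 252·44 = 11088
  i=6: C(10,6)·!4 = 210·9 = 1890
  i=7: C(10,7)·!3 = 120·2 = 240
  i=8: C(10,8)·!2 = 45·1 = 45
  i=9: C(10,9)·!1 = 10·0 = 0
  i=10: C(10,10)·!0 = 1·1 = 1
Total = 68914.

68914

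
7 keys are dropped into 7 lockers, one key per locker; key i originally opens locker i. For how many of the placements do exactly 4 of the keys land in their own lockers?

70

Pick the 4 fixed positions: C(7,4) = 35 ways.
The remaining 3 must be deranged: !3 = 2.
Total: 35 × 2 = 70.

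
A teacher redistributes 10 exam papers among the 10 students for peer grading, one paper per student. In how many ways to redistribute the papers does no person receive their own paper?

1334961

By inclusion-exclusion, !10 = Σ (-1)^k · 10!/k! for k=0..10
= 10! - 10!/1! + 10!/2! - 10!/3! + 10!/4! - 10!/5! + 10!/6! - 10!/7! + 10!/8! - 10!/9! + 10!/10!
= 3628800 - 3628800 + 1814400 - 604800 + 151200 - 30240 + 5040 - 720 + 90 - 10 + 1
= 1334961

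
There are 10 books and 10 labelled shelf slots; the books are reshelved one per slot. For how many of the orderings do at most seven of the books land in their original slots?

3628754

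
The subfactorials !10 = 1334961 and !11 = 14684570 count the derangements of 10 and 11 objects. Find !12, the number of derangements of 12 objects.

176214841

!12 = (12-1)·(!11 + !10) = 11·(14684570 + 1334961) = 11·16019531 = 176214841.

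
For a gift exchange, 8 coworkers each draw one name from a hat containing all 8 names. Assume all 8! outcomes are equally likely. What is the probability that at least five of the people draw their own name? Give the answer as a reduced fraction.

Favorable outcomes: Σ_{i≥5} C(8,i)·!(8-i) = 56·2 + 28·1 + 8·0 + 1·1 = 141.
Total outcomes: 8! = 40320.
Probability = 141/40320 = 47/13440.

47/13440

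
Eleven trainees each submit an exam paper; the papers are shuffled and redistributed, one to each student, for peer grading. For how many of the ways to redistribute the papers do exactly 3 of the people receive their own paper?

2447445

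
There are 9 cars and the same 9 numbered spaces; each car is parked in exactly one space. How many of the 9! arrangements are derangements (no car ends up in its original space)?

Use !n = n·!(n-1) + (-1)^n.
!9 = 9·14833 - 1 = 133496

133496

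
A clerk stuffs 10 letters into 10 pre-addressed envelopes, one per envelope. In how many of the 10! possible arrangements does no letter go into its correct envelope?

1334961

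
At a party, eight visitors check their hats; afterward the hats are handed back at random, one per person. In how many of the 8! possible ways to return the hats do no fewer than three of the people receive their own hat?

Sum C(8,i)·!(8-i) for i = 3..8:
  i=3: C(8,3)·!5 = 56·44 = 2464
  i=4: C(8,4)·!4 = 70·9 = 630
  i=5: C(8,5)·!3 = 56·2 = 112
  i=6: C(8,6)·!2 = 28·1 = 28
  i=7: C(8,7)·!1 = 8·0 = 0
  i=8: C(8,8)·!0 = 1·1 = 1
Total = 3235.

3235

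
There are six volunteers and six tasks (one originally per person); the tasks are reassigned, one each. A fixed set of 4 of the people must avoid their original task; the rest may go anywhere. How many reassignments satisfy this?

Inclusion-exclusion on the 4 forbidden self-matches:
Σ_{j=0}^{4} (-1)^j C(4,j)(6-j)!
= C(4,0)·6! - C(4,1)·5! + C(4,2)·4! - C(4,3)·3! + C(4,4)·2!
= 720 - 480 + 144 - 24 + 2
= 362

362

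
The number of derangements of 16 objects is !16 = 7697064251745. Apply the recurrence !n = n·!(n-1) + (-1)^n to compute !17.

130850092279664

!17 = 17·7697064251745 - 1 = 130850092279664.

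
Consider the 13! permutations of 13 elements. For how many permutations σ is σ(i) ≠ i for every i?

2290792932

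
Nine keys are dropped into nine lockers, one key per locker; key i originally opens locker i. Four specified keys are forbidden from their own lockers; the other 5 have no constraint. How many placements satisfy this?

Let A_j be the event that the j-th constrained one is fixed. By inclusion-exclusion over the 4 events:
Σ_{j=0}^{4} (-1)^j C(4,j)(9-j)!
= C(4,0)·9! - C(4,1)·8! + C(4,2)·7! - C(4,3)·6! + C(4,4)·5!
= 362880 - 161280 + 30240 - 2880 + 120
= 229080

229080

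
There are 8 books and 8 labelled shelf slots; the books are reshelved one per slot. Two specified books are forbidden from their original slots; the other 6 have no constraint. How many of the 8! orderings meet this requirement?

30960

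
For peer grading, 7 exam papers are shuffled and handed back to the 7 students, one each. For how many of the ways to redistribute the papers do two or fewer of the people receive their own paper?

# with exactly i fixed is C(7,i)·!(7-i); sum over i=0..2:
  i=0: C(7,0)·!7 = 1·1854 = 1854
  i=1: C(7,1)·!6 = 7·265 = 1855
  i=2: C(7,2)·!5 = 21·44 = 924
Total = 4633.

4633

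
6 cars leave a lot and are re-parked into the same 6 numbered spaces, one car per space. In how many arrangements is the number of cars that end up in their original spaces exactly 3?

Pick the 3 fixed positions: C(6,3) = 20 ways.
The remaining 3 must be deranged: !3 = 2.
Total: 20 × 2 = 40.

40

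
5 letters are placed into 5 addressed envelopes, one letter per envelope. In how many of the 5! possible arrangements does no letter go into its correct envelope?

44

Recurrence: !5 = 4·(!4 + !3).
!5 = 4·(9 + 2) = 4·11 = 44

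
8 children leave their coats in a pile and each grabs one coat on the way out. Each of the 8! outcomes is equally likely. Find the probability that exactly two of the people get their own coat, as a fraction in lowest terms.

53/288

Favorable outcomes: C(8,2)·!6 = 28·265 = 7420.
Total outcomes: 8! = 40320.
Probability = 7420/40320 = 53/288.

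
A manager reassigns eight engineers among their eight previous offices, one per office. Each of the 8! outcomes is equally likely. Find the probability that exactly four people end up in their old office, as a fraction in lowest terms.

1/64

Favorable outcomes: C(8,4)·!4 = 70·9 = 630.
Total outcomes: 8! = 40320.
Probability = 630/40320 = 1/64.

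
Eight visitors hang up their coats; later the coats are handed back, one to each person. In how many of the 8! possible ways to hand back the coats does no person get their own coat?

14833

Use !n = n·!(n-1) + (-1)^n.
!8 = 8·1854 + 1 = 14833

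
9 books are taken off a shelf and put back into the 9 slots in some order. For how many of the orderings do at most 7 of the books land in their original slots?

362879

# with exactly i fixed is C(9,i)·!(9-i); sum over i=0..7:
  i=0: C(9,0)·!9 = 1·133496 = 133496
  i=1: C(9,1)·!8 = 9·14833 = 133497
  i=2: C(9,2)·!7 = 36·1854 = 66744
  i=3: C(9,3)·!6 = 84·265 = 22260
  i=4: C(9,4)·!5 = 126·44 = 5544
  i=5: C(9,5)·!4 = 126·9 = 1134
  i=6: C(9,6)·!3 = 84·2 = 168
  i=7: C(9,7)·!2 = 36·1 = 36
Total = 362879.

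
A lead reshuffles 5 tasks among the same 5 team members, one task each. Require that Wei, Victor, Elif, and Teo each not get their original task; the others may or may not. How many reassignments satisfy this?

Let A_j be the event that the j-th constrained one is fixed. By inclusion-exclusion over the 4 events:
Σ_{j=0}^{4} (-1)^j C(4,j)(5-j)!
= C(4,0)·5! - C(4,1)·4! + C(4,2)·3! - C(4,3)·2! + C(4,4)·1!
= 120 - 96 + 36 - 8 + 1
= 53

53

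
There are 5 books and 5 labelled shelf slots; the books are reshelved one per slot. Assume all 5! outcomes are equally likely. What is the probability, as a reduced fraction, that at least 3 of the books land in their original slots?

11/120

Favorable outcomes: Σ_{i≥3} C(5,i)·!(5-i) = 10·1 + 5·0 + 1·1 = 11.
Total outcomes: 5! = 120.
Probability = 11/120 = 11/120.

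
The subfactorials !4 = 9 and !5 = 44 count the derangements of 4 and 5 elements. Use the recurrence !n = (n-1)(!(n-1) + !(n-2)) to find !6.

!6 = (6-1)·(!5 + !4) = 5·(44 + 9) = 5·53 = 265.

265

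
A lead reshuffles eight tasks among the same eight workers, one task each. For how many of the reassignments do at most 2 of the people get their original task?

Sum C(8,i)·!(8-i) for i = 0..2:
  i=0: C(8,0)·!8 = 1·14833 = 14833
  i=1: C(8,1)·!7 = 8·1854 = 14832
  i=2: C(8,2)·!6 = 28·265 = 7420
Total = 37085.

37085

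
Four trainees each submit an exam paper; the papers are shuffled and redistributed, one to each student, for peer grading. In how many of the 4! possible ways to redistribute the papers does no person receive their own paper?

9

Use !n = (n-1)(!(n-1) + !(n-2)).
!4 = 3·(2 + 1) = 3·3 = 9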